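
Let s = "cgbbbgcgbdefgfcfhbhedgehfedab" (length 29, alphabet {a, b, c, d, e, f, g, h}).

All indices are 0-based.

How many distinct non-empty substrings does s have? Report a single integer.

rank | idx | suffix
   0 |  27 | ab
   1 |  28 | b
   2 |   2 | bbbgcgbdefgfcfhbhedgehfedab
   3 |   3 | bbgcgbdefgfcfhbhedgehfedab
   4 |   8 | bdefgfcfhbhedgehfedab
   5 |   4 | bgcgbdefgfcfhbhedgehfedab
   6 |  17 | bhedgehfedab
   7 |  14 | cfhbhedgehfedab
   8 |   0 | cgbbbgcgbdefgfcfhbhedgehfedab
   9 |   6 | cgbdefgfcfhbhedgehfedab
  10 |  26 | dab
  11 |   9 | defgfcfhbhedgehfedab
  12 |  20 | dgehfedab
  13 |  25 | edab
  14 |  19 | edgehfedab
  15 |  10 | efgfcfhbhedgehfedab
  16 |  22 | ehfedab
  17 |  13 | fcfhbhedgehfedab
  18 |  24 | fedab
  19 |  11 | fgfcfhbhedgehfedab
  20 |  15 | fhbhedgehfedab
  21 |   1 | gbbbgcgbdefgfcfhbhedgehfedab
  22 |   7 | gbdefgfcfhbhedgehfedab
  23 |   5 | gcgbdefgfcfhbhedgehfedab
  24 |  21 | gehfedab
  25 |  12 | gfcfhbhedgehfedab
  26 |  16 | hbhedgehfedab
  27 |  18 | hedgehfedab
  28 |  23 | hfedab

SA = [27, 28, 2, 3, 8, 4, 17, 14, 0, 6, 26, 9, 20, 25, 19, 10, 22, 13, 24, 11, 15, 1, 7, 5, 21, 12, 16, 18, 23]
rank  pair      lcp
   1  s[27:],s[28:]  0  ''
   2  s[28:],s[2:]  1  'b'
   3  s[2:],s[3:]  2  'bb'
   4  s[3:],s[8:]  1  'b'
   5  s[8:],s[4:]  1  'b'
   6  s[4:],s[17:]  1  'b'
   7  s[17:],s[14:]  0  ''
   8  s[14:],s[0:]  1  'c'
   9  s[0:],s[6:]  3  'cgb'
  10  s[6:],s[26:]  0  ''
  11  s[26:],s[9:]  1  'd'
  12  s[9:],s[20:]  1  'd'
  13  s[20:],s[25:]  0  ''
  14  s[25:],s[19:]  2  'ed'
  15  s[19:],s[10:]  1  'e'
  16  s[10:],s[22:]  1  'e'
  17  s[22:],s[13:]  0  ''
  18  s[13:],s[24:]  1  'f'
  19  s[24:],s[11:]  1  'f'
  20  s[11:],s[15:]  1  'f'
  21  s[15:],s[1:]  0  ''
  22  s[1:],s[7:]  2  'gb'
  23  s[7:],s[5:]  1  'g'
  24  s[5:],s[21:]  1  'g'
  25  s[21:],s[12:]  1  'g'
  26  s[12:],s[16:]  0  ''
  27  s[16:],s[18:]  1  'h'
  28  s[18:],s[23:]  1  'h'

n(n+1)/2 = 29·30/2 = 435
Σ LCP = 0 + 0 + 1 + 2 + 1 + 1 + 1 + 0 + 1 + 3 + 0 + 1 + 1 + 0 + 2 + 1 + 1 + 0 + 1 + 1 + 1 + 0 + 2 + 1 + 1 + 1 + 0 + 1 + 1 = 26
distinct = 435 − 26 = 409

409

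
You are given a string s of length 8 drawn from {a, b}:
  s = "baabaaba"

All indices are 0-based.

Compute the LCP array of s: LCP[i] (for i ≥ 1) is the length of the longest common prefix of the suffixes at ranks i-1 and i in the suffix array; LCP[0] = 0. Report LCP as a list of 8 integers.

[0, 1, 4, 1, 3, 0, 2, 5]

sorted suffixes:
  #0 SA[0]=7  'a'
  #1 SA[1]=4  'aaba'
  #2 SA[2]=1  'aabaaba'
  #3 SA[3]=5  'aba'
  #4 SA[4]=2  'abaaba'
  #5 SA[5]=6  'ba'
  #6 SA[6]=3  'baaba'
  #7 SA[7]=0  'baabaaba'

SA = [7, 4, 1, 5, 2, 6, 3, 0]
[i] adj suffixes → lcp
  [1] 7/4 → 1 ('a')
  [2] 4/1 → 4 ('aaba')
  [3] 1/5 → 1 ('a')
  [4] 5/2 → 3 ('aba')
  [5] 2/6 → 0 ('')
  [6] 6/3 → 2 ('ba')
  [7] 3/0 → 5 ('baaba')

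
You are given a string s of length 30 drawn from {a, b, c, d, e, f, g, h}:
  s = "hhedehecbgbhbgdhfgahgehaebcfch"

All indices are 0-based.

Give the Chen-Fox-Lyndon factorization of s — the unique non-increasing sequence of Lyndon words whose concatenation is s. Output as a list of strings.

["h", "h", "e", "dehe", "c", "bgbhbgdhfg", "ahgeh", "aebcfch"]

emit factor 1: 'h' (i=0, period=1)
emit factor 2: 'h' (i=1, period=1)
emit factor 3: 'e' (i=2, period=1)
emit factor 4: 'dehe' (i=3, period=4)
emit factor 5: 'c' (i=7, period=1)
emit factor 6: 'bgbhbgdhfg' (i=8, period=10)
emit factor 7: 'ahgeh' (i=18, period=5)
emit factor 8: 'aebcfch' (i=23, period=7)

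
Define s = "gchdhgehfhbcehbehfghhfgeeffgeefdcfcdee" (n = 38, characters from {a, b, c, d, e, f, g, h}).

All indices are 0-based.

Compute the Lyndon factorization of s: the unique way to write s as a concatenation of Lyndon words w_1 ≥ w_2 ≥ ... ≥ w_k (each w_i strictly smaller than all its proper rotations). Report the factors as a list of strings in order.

["g", "chdhgehfh", "bcehbehfghhfgeeffgeefdcfcdee"]

emit factor 1: 'g' (i=0, period=1)
emit factor 2: 'chdhgehfh' (i=1, period=9)
emit factor 3: 'bcehbehfghhfgeeffgeefdcfcdee' (i=10, period=28)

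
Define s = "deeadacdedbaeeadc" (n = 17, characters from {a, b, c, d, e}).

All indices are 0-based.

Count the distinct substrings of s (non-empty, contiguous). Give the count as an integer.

rank→(start, suffix):
  0 → (5, 'acdedbaeeadc')
  1 → (3, 'adacdedbaeeadc')
  2 → (14, 'adc')
  3 → (11, 'aeeadc')
  4 → (10, 'baeeadc')
  5 → (16, 'c')
  6 → (6, 'cdedbaeeadc')
  7 → (4, 'dacdedbaeeadc')
  8 → (9, 'dbaeeadc')
  9 → (15, 'dc')
  10 → (7, 'dedbaeeadc')
  11 → (0, 'deeadacdedbaeeadc')
  12 → (2, 'eadacdedbaeeadc')
  13 → (13, 'eadc')
  14 → (8, 'edbaeeadc')
  15 → (1, 'eeadacdedbaeeadc')
  16 → (12, 'eeadc')

SA = [5, 3, 14, 11, 10, 16, 6, 4, 9, 15, 7, 0, 2, 13, 8, 1, 12]
rank  pair      lcp
   1  s[5:],s[3:]  1  'a'
   2  s[3:],s[14:]  2  'ad'
   3  s[14:],s[11:]  1  'a'
   4  s[11:],s[10:]  0  ''
   5  s[10:],s[16:]  0  ''
   6  s[16:],s[6:]  1  'c'
   7  s[6:],s[4:]  0  ''
   8  s[4:],s[9:]  1  'd'
   9  s[9:],s[15:]  1  'd'
  10  s[15:],s[7:]  1  'd'
  11  s[7:],s[0:]  2  'de'
  12  s[0:],s[2:]  0  ''
  13  s[2:],s[13:]  3  'ead'
  14  s[13:],s[8:]  1  'e'
  15  s[8:],s[1:]  1  'e'
  16  s[1:],s[12:]  4  'eead'

n(n+1)/2 = 17·18/2 = 153
Σ LCP = 0 + 1 + 2 + 1 + 0 + 0 + 1 + 0 + 1 + 1 + 1 + 2 + 0 + 3 + 1 + 1 + 4 = 19
distinct = 153 − 19 = 134

134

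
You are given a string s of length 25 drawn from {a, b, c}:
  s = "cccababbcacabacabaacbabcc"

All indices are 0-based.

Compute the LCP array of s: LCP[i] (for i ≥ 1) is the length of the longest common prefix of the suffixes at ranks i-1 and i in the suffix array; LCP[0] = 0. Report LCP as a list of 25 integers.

rank→(start, suffix):
  0 → (17, 'aacbabcc')
  1 → (15, 'abaacbabcc')
  2 → (3, 'ababbcacabacabaacbabcc')
  3 → (11, 'abacabaacbabcc')
  4 → (5, 'abbcacabacabaacbabcc')
  5 → (21, 'abcc')
  6 → (13, 'acabaacbabcc')
  7 → (9, 'acabacabaacbabcc')
  8 → (18, 'acbabcc')
  9 → (16, 'baacbabcc')
  10 → (4, 'babbcacabacabaacbabcc')
  11 → (20, 'babcc')
  12 → (12, 'bacabaacbabcc')
  13 → (6, 'bbcacabacabaacbabcc')
  14 → (7, 'bcacabacabaacbabcc')
  15 → (22, 'bcc')
  16 → (24, 'c')
  17 → (14, 'cabaacbabcc')
  18 → (2, 'cababbcacabacabaacbabcc')
  19 → (10, 'cabacabaacbabcc')
  20 → (8, 'cacabacabaacbabcc')
  21 → (19, 'cbabcc')
  22 → (23, 'cc')
  23 → (1, 'ccababbcacabacabaacbabcc')
  24 → (0, 'cccababbcacabacabaacbabcc')

SA = [17, 15, 3, 11, 5, 21, 13, 9, 18, 16, 4, 20, 12, 6, 7, 22, 24, 14, 2, 10, 8, 19, 23, 1, 0]
i: (SA[i-1],SA[i]) lcp shared
  1: (17,15) 1 'a'
  2: (15,3) 3 'aba'
  3: (3,11) 3 'aba'
  4: (11,5) 2 'ab'
  5: (5,21) 2 'ab'
  6: (21,13) 1 'a'
  7: (13,9) 5 'acaba'
  8: (9,18) 2 'ac'
  9: (18,16) 0 ''
  10: (16,4) 2 'ba'
  11: (4,20) 3 'bab'
  12: (20,12) 2 'ba'
  13: (12,6) 1 'b'
  14: (6,7) 1 'b'
  15: (7,22) 2 'bc'
  16: (22,24) 0 ''
  17: (24,14) 1 'c'
  18: (14,2) 4 'caba'
  19: (2,10) 4 'caba'
  20: (10,8) 2 'ca'
  21: (8,19) 1 'c'
  22: (19,23) 1 'c'
  23: (23,1) 2 'cc'
  24: (1,0) 2 'cc'

[0, 1, 3, 3, 2, 2, 1, 5, 2, 0, 2, 3, 2, 1, 1, 2, 0, 1, 4, 4, 2, 1, 1, 2, 2]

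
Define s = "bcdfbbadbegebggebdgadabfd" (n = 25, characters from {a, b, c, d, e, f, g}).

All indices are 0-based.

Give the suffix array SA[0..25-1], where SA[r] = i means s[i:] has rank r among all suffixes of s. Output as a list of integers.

rank→(start, suffix):
  0 → (21, 'abfd')
  1 → (19, 'adabfd')
  2 → (6, 'adbegebggebdgadabfd')
  3 → (5, 'badbegebggebdgadabfd')
  4 → (4, 'bbadbegebggebdgadabfd')
  5 → (0, 'bcdfbbadbegebggebdgadabfd')
  6 → (16, 'bdgadabfd')
  7 → (8, 'begebggebdgadabfd')
  8 → (22, 'bfd')
  9 → (12, 'bggebdgadabfd')
  10 → (1, 'cdfbbadbegebggebdgadabfd')
  11 → (24, 'd')
  12 → (20, 'dabfd')
  13 → (7, 'dbegebggebdgadabfd')
  14 → (2, 'dfbbadbegebggebdgadabfd')
  15 → (17, 'dgadabfd')
  16 → (15, 'ebdgadabfd')
  17 → (11, 'ebggebdgadabfd')
  18 → (9, 'egebggebdgadabfd')
  19 → (3, 'fbbadbegebggebdgadabfd')
  20 → (23, 'fd')
  21 → (18, 'gadabfd')
  22 → (14, 'gebdgadabfd')
  23 → (10, 'gebggebdgadabfd')
  24 → (13, 'ggebdgadabfd')

[21, 19, 6, 5, 4, 0, 16, 8, 22, 12, 1, 24, 20, 7, 2, 17, 15, 11, 9, 3, 23, 18, 14, 10, 13]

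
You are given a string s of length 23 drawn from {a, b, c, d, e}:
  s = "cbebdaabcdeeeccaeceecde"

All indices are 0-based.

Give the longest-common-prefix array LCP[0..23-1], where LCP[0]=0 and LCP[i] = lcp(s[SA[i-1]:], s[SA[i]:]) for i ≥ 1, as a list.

sorted suffixes:
  #0 SA[0]=5  'aabcdeeeccaeceecde'
  #1 SA[1]=6  'abcdeeeccaeceecde'
  #2 SA[2]=15  'aeceecde'
  #3 SA[3]=7  'bcdeeeccaeceecde'
  #4 SA[4]=3  'bdaabcdeeeccaeceecde'
  #5 SA[5]=1  'bebdaabcdeeeccaeceecde'
  #6 SA[6]=14  'caeceecde'
  #7 SA[7]=0  'cbebdaabcdeeeccaeceecde'
  #8 SA[8]=13  'ccaeceecde'
  #9 SA[9]=20  'cde'
  #10 SA[10]=8  'cdeeeccaeceecde'
  #11 SA[11]=17  'ceecde'
  #12 SA[12]=4  'daabcdeeeccaeceecde'
  #13 SA[13]=21  'de'
  #14 SA[14]=9  'deeeccaeceecde'
  #15 SA[15]=22  'e'
  #16 SA[16]=2  'ebdaabcdeeeccaeceecde'
  #17 SA[17]=12  'eccaeceecde'
  #18 SA[18]=19  'ecde'
  #19 SA[19]=16  'eceecde'
  #20 SA[20]=11  'eeccaeceecde'
  #21 SA[21]=18  'eecde'
  #22 SA[22]=10  'eeeccaeceecde'

SA = [5, 6, 15, 7, 3, 1, 14, 0, 13, 20, 8, 17, 4, 21, 9, 22, 2, 12, 19, 16, 11, 18, 10]
[i] adj suffixes → lcp
  [1] 5/6 → 1 ('a')
  [2] 6/15 → 1 ('a')
  [3] 15/7 → 0 ('')
  [4] 7/3 → 1 ('b')
  [5] 3/1 → 1 ('b')
  [6] 1/14 → 0 ('')
  [7] 14/0 → 1 ('c')
  [8] 0/13 → 1 ('c')
  [9] 13/20 → 1 ('c')
  [10] 20/8 → 3 ('cde')
  [11] 8/17 → 1 ('c')
  [12] 17/4 → 0 ('')
  [13] 4/21 → 1 ('d')
  [14] 21/9 → 2 ('de')
  [15] 9/22 → 0 ('')
  [16] 22/2 → 1 ('e')
  [17] 2/12 → 1 ('e')
  [18] 12/19 → 2 ('ec')
  [19] 19/16 → 2 ('ec')
  [20] 16/11 → 1 ('e')
  [21] 11/18 → 3 ('eec')
  [22] 18/10 → 2 ('ee')

[0, 1, 1, 0, 1, 1, 0, 1, 1, 1, 3, 1, 0, 1, 2, 0, 1, 1, 2, 2, 1, 3, 2]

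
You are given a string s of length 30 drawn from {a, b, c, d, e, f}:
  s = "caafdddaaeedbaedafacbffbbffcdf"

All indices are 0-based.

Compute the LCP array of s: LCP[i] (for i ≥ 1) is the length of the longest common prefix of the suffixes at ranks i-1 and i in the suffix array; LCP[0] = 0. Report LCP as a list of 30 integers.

rank→(start, suffix):
  0 → (7, 'aaeedbaedafacbffbbffcdf')
  1 → (1, 'aafdddaaeedbaedafacbffbbffcdf')
  2 → (18, 'acbffbbffcdf')
  3 → (13, 'aedafacbffbbffcdf')
  4 → (8, 'aeedbaedafacbffbbffcdf')
  5 → (16, 'afacbffbbffcdf')
  6 → (2, 'afdddaaeedbaedafacbffbbffcdf')
  7 → (12, 'baedafacbffbbffcdf')
  8 → (23, 'bbffcdf')
  9 → (20, 'bffbbffcdf')
  10 → (24, 'bffcdf')
  11 → (0, 'caafdddaaeedbaedafacbffbbffcdf')
  12 → (19, 'cbffbbffcdf')
  13 → (27, 'cdf')
  14 → (6, 'daaeedbaedafacbffbbffcdf')
  15 → (15, 'dafacbffbbffcdf')
  16 → (11, 'dbaedafacbffbbffcdf')
  17 → (5, 'ddaaeedbaedafacbffbbffcdf')
  18 → (4, 'dddaaeedbaedafacbffbbffcdf')
  19 → (28, 'df')
  20 → (14, 'edafacbffbbffcdf')
  21 → (10, 'edbaedafacbffbbffcdf')
  22 → (9, 'eedbaedafacbffbbffcdf')
  23 → (29, 'f')
  24 → (17, 'facbffbbffcdf')
  25 → (22, 'fbbffcdf')
  26 → (26, 'fcdf')
  27 → (3, 'fdddaaeedbaedafacbffbbffcdf')
  28 → (21, 'ffbbffcdf')
  29 → (25, 'ffcdf')

SA = [7, 1, 18, 13, 8, 16, 2, 12, 23, 20, 24, 0, 19, 27, 6, 15, 11, 5, 4, 28, 14, 10, 9, 29, 17, 22, 26, 3, 21, 25]
rank  pair      lcp
   1  s[7:],s[1:]  2  'aa'
   2  s[1:],s[18:]  1  'a'
   3  s[18:],s[13:]  1  'a'
   4  s[13:],s[8:]  2  'ae'
   5  s[8:],s[16:]  1  'a'
   6  s[16:],s[2:]  2  'af'
   7  s[2:],s[12:]  0  ''
   8  s[12:],s[23:]  1  'b'
   9  s[23:],s[20:]  1  'b'
  10  s[20:],s[24:]  3  'bff'
  11  s[24:],s[0:]  0  ''
  12  s[0:],s[19:]  1  'c'
  13  s[19:],s[27:]  1  'c'
  14  s[27:],s[6:]  0  ''
  15  s[6:],s[15:]  2  'da'
  16  s[15:],s[11:]  1  'd'
  17  s[11:],s[5:]  1  'd'
  18  s[5:],s[4:]  2  'dd'
  19  s[4:],s[28:]  1  'd'
  20  s[28:],s[14:]  0  ''
  21  s[14:],s[10:]  2  'ed'
  22  s[10:],s[9:]  1  'e'
  23  s[9:],s[29:]  0  ''
  24  s[29:],s[17:]  1  'f'
  25  s[17:],s[22:]  1  'f'
  26  s[22:],s[26:]  1  'f'
  27  s[26:],s[3:]  1  'f'
  28  s[3:],s[21:]  1  'f'
  29  s[21:],s[25:]  2  'ff'

[0, 2, 1, 1, 2, 1, 2, 0, 1, 1, 3, 0, 1, 1, 0, 2, 1, 1, 2, 1, 0, 2, 1, 0, 1, 1, 1, 1, 1, 2]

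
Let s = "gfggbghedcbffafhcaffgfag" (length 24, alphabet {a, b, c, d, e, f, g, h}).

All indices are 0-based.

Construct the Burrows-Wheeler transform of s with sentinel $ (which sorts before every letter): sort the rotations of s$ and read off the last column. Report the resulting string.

rank  rotation                   last
    0  $gfggbghedcbffafhcaffgfag  g
    1  affgfag$gfggbghedcbffafhc  c
    2  afhcaffgfag$gfggbghedcbff  f
    3  ag$gfggbghedcbffafhcaffgf  f
    4  bffafhcaffgfag$gfggbghedc  c
    5  bghedcbffafhcaffgfag$gfgg  g
    6  caffgfag$gfggbghedcbffafh  h
    7  cbffafhcaffgfag$gfggbghed  d
    8  dcbffafhcaffgfag$gfggbghe  e
    9  edcbffafhcaffgfag$gfggbgh  h
   10  fafhcaffgfag$gfggbghedcbf  f
   11  fag$gfggbghedcbffafhcaffg  g
   12  ffafhcaffgfag$gfggbghedcb  b
   13  ffgfag$gfggbghedcbffafhca  a
   14  fgfag$gfggbghedcbffafhcaf  f
   15  fggbghedcbffafhcaffgfag$g  g
   16  fhcaffgfag$gfggbghedcbffa  a
   17  g$gfggbghedcbffafhcaffgfa  a
   18  gbghedcbffafhcaffgfag$gfg  g
   19  gfag$gfggbghedcbffafhcaff  f
   20  gfggbghedcbffafhcaffgfag$  $
   21  ggbghedcbffafhcaffgfag$gf  f
   22  ghedcbffafhcaffgfag$gfggb  b
   23  hcaffgfag$gfggbghedcbffaf  f
   24  hedcbffafhcaffgfag$gfggbg  g

gcffcghdehfgbafgaagf$fbfg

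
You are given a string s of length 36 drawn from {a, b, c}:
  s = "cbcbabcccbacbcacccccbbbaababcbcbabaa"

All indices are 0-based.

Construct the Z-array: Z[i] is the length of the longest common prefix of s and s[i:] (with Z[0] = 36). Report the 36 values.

[36, 0, 2, 0, 0, 0, 1, 1, 2, 0, 0, 3, 0, 1, 0, 1, 1, 1, 1, 2, 0, 0, 0, 0, 0, 0, 0, 0, 6, 0, 2, 0, 0, 0, 0, 0]

Z[0]=36
i=1: outside box; Z[1]=0
i=2: outside box; Z[2]=2 grow→box=[2,4)
i=3: min(r-i=1, Z[1]=0)=0; Z[3]=0
i=4: outside box; Z[4]=0
i=5: outside box; Z[5]=0
i=6: outside box; Z[6]=1 grow→box=[6,7)
i=7: outside box; Z[7]=1 grow→box=[7,8)
i=8: outside box; Z[8]=2 grow→box=[8,10)
i=9: min(r-i=1, Z[1]=0)=0; Z[9]=0
i=10: outside box; Z[10]=0
i=11: outside box; Z[11]=3 grow→box=[11,14)
i=12: min(r-i=2, Z[1]=0)=0; Z[12]=0
i=13: min(r-i=1, Z[2]=2)=1; Z[13]=1
i=14: outside box; Z[14]=0
i=15: outside box; Z[15]=1 grow→box=[15,16)
i=16: outside box; Z[16]=1 grow→box=[16,17)
i=17: outside box; Z[17]=1 grow→box=[17,18)
i=18: outside box; Z[18]=1 grow→box=[18,19)
i=19: outside box; Z[19]=2 grow→box=[19,21)
i=20: min(r-i=1, Z[1]=0)=0; Z[20]=0
i=21: outside box; Z[21]=0
i=22: outside box; Z[22]=0
i=23: outside box; Z[23]=0
i=24: outside box; Z[24]=0
i=25: outside box; Z[25]=0
i=26: outside box; Z[26]=0
i=27: outside box; Z[27]=0
i=28: outside box; Z[28]=6 grow→box=[28,34)
i=29: min(r-i=5, Z[1]=0)=0; Z[29]=0
i=30: min(r-i=4, Z[2]=2)=2; Z[30]=2
i=31: min(r-i=3, Z[3]=0)=0; Z[31]=0
i=32: min(r-i=2, Z[4]=0)=0; Z[32]=0
i=33: min(r-i=1, Z[5]=0)=0; Z[33]=0
i=34: outside box; Z[34]=0
i=35: outside box; Z[35]=0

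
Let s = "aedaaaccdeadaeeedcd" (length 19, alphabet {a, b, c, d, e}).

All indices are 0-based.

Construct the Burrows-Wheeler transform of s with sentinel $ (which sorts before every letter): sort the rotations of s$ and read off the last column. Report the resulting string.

rank  rotation              last
    0  $aedaaaccdeadaeeedcd  d
    1  aaaccdeadaeeedcd$aed  d
    2  aaccdeadaeeedcd$aeda  a
    3  accdeadaeeedcd$aedaa  a
    4  adaeeedcd$aedaaaccde  e
    5  aedaaaccdeadaeeedcd$  $
    6  aeeedcd$aedaaaccdead  d
    7  ccdeadaeeedcd$aedaaa  a
    8  cd$aedaaaccdeadaeeed  d
    9  cdeadaeeedcd$aedaaac  c
   10  d$aedaaaccdeadaeeedc  c
   11  daaaccdeadaeeedcd$ae  e
   12  daeeedcd$aedaaaccdea  a
   13  dcd$aedaaaccdeadaeee  e
   14  deadaeeedcd$aedaaacc  c
   15  eadaeeedcd$aedaaaccd  d
   16  edaaaccdeadaeeedcd$a  a
   17  edcd$aedaaaccdeadaee  e
   18  eedcd$aedaaaccdeadae  e
   19  eeedcd$aedaaaccdeada  a

ddaae$dadcceaecdaeea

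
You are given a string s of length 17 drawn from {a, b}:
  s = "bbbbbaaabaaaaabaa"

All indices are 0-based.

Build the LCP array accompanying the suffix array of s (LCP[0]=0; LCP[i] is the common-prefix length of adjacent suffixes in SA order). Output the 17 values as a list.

rank→(start, suffix):
  0 → (16, 'a')
  1 → (15, 'aa')
  2 → (9, 'aaaaabaa')
  3 → (10, 'aaaabaa')
  4 → (11, 'aaabaa')
  5 → (5, 'aaabaaaaabaa')
  6 → (12, 'aabaa')
  7 → (6, 'aabaaaaabaa')
  8 → (13, 'abaa')
  9 → (7, 'abaaaaabaa')
  10 → (14, 'baa')
  11 → (8, 'baaaaabaa')
  12 → (4, 'baaabaaaaabaa')
  13 → (3, 'bbaaabaaaaabaa')
  14 → (2, 'bbbaaabaaaaabaa')
  15 → (1, 'bbbbaaabaaaaabaa')
  16 → (0, 'bbbbbaaabaaaaabaa')

SA = [16, 15, 9, 10, 11, 5, 12, 6, 13, 7, 14, 8, 4, 3, 2, 1, 0]
[i] adj suffixes → lcp
  [1] 16/15 → 1 ('a')
  [2] 15/9 → 2 ('aa')
  [3] 9/10 → 4 ('aaaa')
  [4] 10/11 → 3 ('aaa')
  [5] 11/5 → 6 ('aaabaa')
  [6] 5/12 → 2 ('aa')
  [7] 12/6 → 5 ('aabaa')
  [8] 6/13 → 1 ('a')
  [9] 13/7 → 4 ('abaa')
  [10] 7/14 → 0 ('')
  [11] 14/8 → 3 ('baa')
  [12] 8/4 → 4 ('baaa')
  [13] 4/3 → 1 ('b')
  [14] 3/2 → 2 ('bb')
  [15] 2/1 → 3 ('bbb')
  [16] 1/0 → 4 ('bbbb')

[0, 1, 2, 4, 3, 6, 2, 5, 1, 4, 0, 3, 4, 1, 2, 3, 4]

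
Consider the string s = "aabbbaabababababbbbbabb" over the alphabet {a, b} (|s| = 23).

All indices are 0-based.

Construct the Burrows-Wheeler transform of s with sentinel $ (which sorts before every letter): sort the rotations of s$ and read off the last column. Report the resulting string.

rank  rotation                  last
    0  $aabbbaabababababbbbbabb  b
    1  aabababababbbbbabb$aabbb  b
    2  aabbbaabababababbbbbabb$  $
    3  abababababbbbbabb$aabbba  a
    4  ababababbbbbabb$aabbbaab  b
    5  abababbbbbabb$aabbbaabab  b
    6  ababbbbbabb$aabbbaababab  b
    7  abb$aabbbaabababababbbbb  b
    8  abbbaabababababbbbbabb$a  a
    9  abbbbbabb$aabbbaabababab  b
   10  b$aabbbaabababababbbbbab  b
   11  baabababababbbbbabb$aabb  b
   12  bababababbbbbabb$aabbbaa  a
   13  babababbbbbabb$aabbbaaba  a
   14  bababbbbbabb$aabbbaababa  a
   15  babb$aabbbaabababababbbb  b
   16  babbbbbabb$aabbbaabababa  a
   17  bb$aabbbaabababababbbbba  a
   18  bbaabababababbbbbabb$aab  b
   19  bbabb$aabbbaabababababbb  b
   20  bbbaabababababbbbbabb$aa  a
   21  bbbabb$aabbbaabababababb  b
   22  bbbbabb$aabbbaababababab  b
   23  bbbbbabb$aabbbaababababa  a

bb$abbbbabbbaaabaabbabba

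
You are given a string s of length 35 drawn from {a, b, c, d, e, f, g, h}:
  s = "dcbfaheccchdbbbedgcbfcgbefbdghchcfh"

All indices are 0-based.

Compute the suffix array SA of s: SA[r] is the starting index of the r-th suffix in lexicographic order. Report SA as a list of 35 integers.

rank→(start, suffix):
  0 → (4, 'aheccchdbbbedgcbfcgbefbdghchcfh')
  1 → (12, 'bbbedgcbfcgbefbdghchcfh')
  2 → (13, 'bbedgcbfcgbefbdghchcfh')
  3 → (26, 'bdghchcfh')
  4 → (14, 'bedgcbfcgbefbdghchcfh')
  5 → (23, 'befbdghchcfh')
  6 → (2, 'bfaheccchdbbbedgcbfcgbefbdghchcfh')
  7 → (19, 'bfcgbefbdghchcfh')
  8 → (1, 'cbfaheccchdbbbedgcbfcgbefbdghchcfh')
  9 → (18, 'cbfcgbefbdghchcfh')
  10 → (7, 'ccchdbbbedgcbfcgbefbdghchcfh')
  11 → (8, 'cchdbbbedgcbfcgbefbdghchcfh')
  12 → (32, 'cfh')
  13 → (21, 'cgbefbdghchcfh')
  14 → (30, 'chcfh')
  15 → (9, 'chdbbbedgcbfcgbefbdghchcfh')
  16 → (11, 'dbbbedgcbfcgbefbdghchcfh')
  17 → (0, 'dcbfaheccchdbbbedgcbfcgbefbdghchcfh')
  18 → (16, 'dgcbfcgbefbdghchcfh')
  19 → (27, 'dghchcfh')
  20 → (6, 'eccchdbbbedgcbfcgbefbdghchcfh')
  21 → (15, 'edgcbfcgbefbdghchcfh')
  22 → (24, 'efbdghchcfh')
  23 → (3, 'faheccchdbbbedgcbfcgbefbdghchcfh')
  24 → (25, 'fbdghchcfh')
  25 → (20, 'fcgbefbdghchcfh')
  26 → (33, 'fh')
  27 → (22, 'gbefbdghchcfh')
  28 → (17, 'gcbfcgbefbdghchcfh')
  29 → (28, 'ghchcfh')
  30 → (34, 'h')
  31 → (31, 'hcfh')
  32 → (29, 'hchcfh')
  33 → (10, 'hdbbbedgcbfcgbefbdghchcfh')
  34 → (5, 'heccchdbbbedgcbfcgbefbdghchcfh')

[4, 12, 13, 26, 14, 23, 2, 19, 1, 18, 7, 8, 32, 21, 30, 9, 11, 0, 16, 27, 6, 15, 24, 3, 25, 20, 33, 22, 17, 28, 34, 31, 29, 10, 5]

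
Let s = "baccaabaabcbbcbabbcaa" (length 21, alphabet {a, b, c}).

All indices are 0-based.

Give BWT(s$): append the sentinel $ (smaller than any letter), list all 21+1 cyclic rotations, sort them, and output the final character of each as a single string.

rank  rotation                last
    0  $baccaabaabcbbcbabbcaa  a
    1  a$baccaabaabcbbcbabbca  a
    2  aa$baccaabaabcbbcbabbc  c
    3  aabaabcbbcbabbcaa$bacc  c
    4  aabcbbcbabbcaa$baccaab  b
    5  abaabcbbcbabbcaa$bacca  a
    6  abbcaa$baccaabaabcbbcb  b
    7  abcbbcbabbcaa$baccaaba  a
    8  accaabaabcbbcbabbcaa$b  b
    9  baabcbbcbabbcaa$baccaa  a
   10  babbcaa$baccaabaabcbbc  c
   11  baccaabaabcbbcbabbcaa$  $
   12  bbcaa$baccaabaabcbbcba  a
   13  bbcbabbcaa$baccaabaabc  c
   14  bcaa$baccaabaabcbbcbab  b
   15  bcbabbcaa$baccaabaabcb  b
   16  bcbbcbabbcaa$baccaabaa  a
   17  caa$baccaabaabcbbcbabb  b
   18  caabaabcbbcbabbcaa$bac  c
   19  cbabbcaa$baccaabaabcbb  b
   20  cbbcbabbcaa$baccaabaab  b
   21  ccaabaabcbbcbabbcaa$ba  a

aaccbababac$acbbabcbba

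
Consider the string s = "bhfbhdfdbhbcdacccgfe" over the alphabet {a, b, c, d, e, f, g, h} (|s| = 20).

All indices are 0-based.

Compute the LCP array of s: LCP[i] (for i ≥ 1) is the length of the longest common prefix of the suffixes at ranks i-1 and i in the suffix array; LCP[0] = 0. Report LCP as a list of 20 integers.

[0, 0, 1, 2, 2, 0, 2, 1, 1, 0, 1, 1, 0, 0, 1, 1, 0, 0, 1, 1]

rank | idx | suffix
   0 |  13 | acccgfe
   1 |  10 | bcdacccgfe
   2 |   8 | bhbcdacccgfe
   3 |   3 | bhdfdbhbcdacccgfe
   4 |   0 | bhfbhdfdbhbcdacccgfe
   5 |  14 | cccgfe
   6 |  15 | ccgfe
   7 |  11 | cdacccgfe
   8 |  16 | cgfe
   9 |  12 | dacccgfe
  10 |   7 | dbhbcdacccgfe
  11 |   5 | dfdbhbcdacccgfe
  12 |  19 | e
  13 |   2 | fbhdfdbhbcdacccgfe
  14 |   6 | fdbhbcdacccgfe
  15 |  18 | fe
  16 |  17 | gfe
  17 |   9 | hbcdacccgfe
  18 |   4 | hdfdbhbcdacccgfe
  19 |   1 | hfbhdfdbhbcdacccgfe

SA = [13, 10, 8, 3, 0, 14, 15, 11, 16, 12, 7, 5, 19, 2, 6, 18, 17, 9, 4, 1]
i: (SA[i-1],SA[i]) lcp shared
  1: (13,10) 0 ''
  2: (10,8) 1 'b'
  3: (8,3) 2 'bh'
  4: (3,0) 2 'bh'
  5: (0,14) 0 ''
  6: (14,15) 2 'cc'
  7: (15,11) 1 'c'
  8: (11,16) 1 'c'
  9: (16,12) 0 ''
  10: (12,7) 1 'd'
  11: (7,5) 1 'd'
  12: (5,19) 0 ''
  13: (19,2) 0 ''
  14: (2,6) 1 'f'
  15: (6,18) 1 'f'
  16: (18,17) 0 ''
  17: (17,9) 0 ''
  18: (9,4) 1 'h'
  19: (4,1) 1 'h'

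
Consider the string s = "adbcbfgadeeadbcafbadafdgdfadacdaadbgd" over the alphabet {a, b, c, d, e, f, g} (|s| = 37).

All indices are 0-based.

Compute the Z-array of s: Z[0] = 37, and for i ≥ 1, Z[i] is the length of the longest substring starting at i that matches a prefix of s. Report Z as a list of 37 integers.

[37, 0, 0, 0, 0, 0, 0, 2, 0, 0, 0, 4, 0, 0, 0, 1, 0, 0, 2, 0, 1, 0, 0, 0, 0, 0, 2, 0, 1, 0, 0, 1, 3, 0, 0, 0, 0]

Z[0]=37
i=1: fresh scan; Z[1]=0
i=2: fresh scan; Z[2]=0
i=3: fresh scan; Z[3]=0
i=4: fresh scan; Z[4]=0
i=5: fresh scan; Z[5]=0
i=6: fresh scan; Z[6]=0
i=7: fresh scan; Z[7]=2 grow→box=[7,9)
i=8: min(r-i=1, Z[1]=0)=0; Z[8]=0
i=9: fresh scan; Z[9]=0
i=10: fresh scan; Z[10]=0
i=11: fresh scan; Z[11]=4 grow→box=[11,15)
i=12: min(r-i=3, Z[1]=0)=0; Z[12]=0
i=13: min(r-i=2, Z[2]=0)=0; Z[13]=0
i=14: min(r-i=1, Z[3]=0)=0; Z[14]=0
i=15: fresh scan; Z[15]=1 grow→box=[15,16)
i=16: fresh scan; Z[16]=0
i=17: fresh scan; Z[17]=0
i=18: fresh scan; Z[18]=2 grow→box=[18,20)
i=19: min(r-i=1, Z[1]=0)=0; Z[19]=0
i=20: fresh scan; Z[20]=1 grow→box=[20,21)
i=21: fresh scan; Z[21]=0
i=22: fresh scan; Z[22]=0
i=23: fresh scan; Z[23]=0
i=24: fresh scan; Z[24]=0
i=25: fresh scan; Z[25]=0
i=26: fresh scan; Z[26]=2 grow→box=[26,28)
i=27: min(r-i=1, Z[1]=0)=0; Z[27]=0
i=28: fresh scan; Z[28]=1 grow→box=[28,29)
i=29: fresh scan; Z[29]=0
i=30: fresh scan; Z[30]=0
i=31: fresh scan; Z[31]=1 grow→box=[31,32)
i=32: fresh scan; Z[32]=3 grow→box=[32,35)
i=33: min(r-i=2, Z[1]=0)=0; Z[33]=0
i=34: min(r-i=1, Z[2]=0)=0; Z[34]=0
i=35: fresh scan; Z[35]=0
i=36: fresh scan; Z[36]=0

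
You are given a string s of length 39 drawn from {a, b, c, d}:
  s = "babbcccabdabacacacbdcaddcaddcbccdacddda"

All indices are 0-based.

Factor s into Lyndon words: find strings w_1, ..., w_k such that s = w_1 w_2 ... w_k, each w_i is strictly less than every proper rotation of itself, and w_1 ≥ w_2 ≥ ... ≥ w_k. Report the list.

["b", "abbcccabd", "abacacacbdcaddcaddcbccdacddd", "a"]

emit factor 1: 'b' (i=0, period=1)
emit factor 2: 'abbcccabd' (i=1, period=9)
emit factor 3: 'abacacacbdcaddcaddcbccdacddd' (i=10, period=28)
emit factor 4: 'a' (i=38, period=1)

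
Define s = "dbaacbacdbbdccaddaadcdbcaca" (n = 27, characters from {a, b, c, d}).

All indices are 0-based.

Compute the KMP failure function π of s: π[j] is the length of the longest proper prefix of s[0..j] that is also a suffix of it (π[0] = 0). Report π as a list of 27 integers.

π[0] = 0
j=1 s[j]='b': π[1]=0 (border '')
j=2 s[j]='a': π[2]=0 (border '')
j=3 s[j]='a': π[3]=0 (border '')
j=4 s[j]='c': π[4]=0 (border '')
j=5 s[j]='b': π[5]=0 (border '')
j=6 s[j]='a': π[6]=0 (border '')
j=7 s[j]='c': π[7]=0 (border '')
j=8 s[j]='d': π[8]=1 (border 'd')
j=9 s[j]='b': π[9]=2 (border 'db')
j=10 s[j]='b': k: 2→0; π[10]=0 (border '')
j=11 s[j]='d': π[11]=1 (border 'd')
j=12 s[j]='c': k: 1→0; π[12]=0 (border '')
j=13 s[j]='c': π[13]=0 (border '')
j=14 s[j]='a': π[14]=0 (border '')
j=15 s[j]='d': π[15]=1 (border 'd')
j=16 s[j]='d': k: 1→0; π[16]=1 (border 'd')
j=17 s[j]='a': k: 1→0; π[17]=0 (border '')
j=18 s[j]='a': π[18]=0 (border '')
j=19 s[j]='d': π[19]=1 (border 'd')
j=20 s[j]='c': k: 1→0; π[20]=0 (border '')
j=21 s[j]='d': π[21]=1 (border 'd')
j=22 s[j]='b': π[22]=2 (border 'db')
j=23 s[j]='c': k: 2→0; π[23]=0 (border '')
j=24 s[j]='a': π[24]=0 (border '')
j=25 s[j]='c': π[25]=0 (border '')
j=26 s[j]='a': π[26]=0 (border '')

[0, 0, 0, 0, 0, 0, 0, 0, 1, 2, 0, 1, 0, 0, 0, 1, 1, 0, 0, 1, 0, 1, 2, 0, 0, 0, 0]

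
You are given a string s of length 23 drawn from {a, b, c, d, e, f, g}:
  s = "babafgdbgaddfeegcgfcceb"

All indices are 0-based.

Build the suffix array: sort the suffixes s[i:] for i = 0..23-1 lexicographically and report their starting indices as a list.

[1, 9, 3, 22, 0, 2, 7, 19, 20, 16, 6, 10, 11, 21, 13, 14, 18, 12, 4, 8, 15, 5, 17]

rank→(start, suffix):
  0 → (1, 'abafgdbgaddfeegcgfcceb')
  1 → (9, 'addfeegcgfcceb')
  2 → (3, 'afgdbgaddfeegcgfcceb')
  3 → (22, 'b')
  4 → (0, 'babafgdbgaddfeegcgfcceb')
  5 → (2, 'bafgdbgaddfeegcgfcceb')
  6 → (7, 'bgaddfeegcgfcceb')
  7 → (19, 'cceb')
  8 → (20, 'ceb')
  9 → (16, 'cgfcceb')
  10 → (6, 'dbgaddfeegcgfcceb')
  11 → (10, 'ddfeegcgfcceb')
  12 → (11, 'dfeegcgfcceb')
  13 → (21, 'eb')
  14 → (13, 'eegcgfcceb')
  15 → (14, 'egcgfcceb')
  16 → (18, 'fcceb')
  17 → (12, 'feegcgfcceb')
  18 → (4, 'fgdbgaddfeegcgfcceb')
  19 → (8, 'gaddfeegcgfcceb')
  20 → (15, 'gcgfcceb')
  21 → (5, 'gdbgaddfeegcgfcceb')
  22 → (17, 'gfcceb')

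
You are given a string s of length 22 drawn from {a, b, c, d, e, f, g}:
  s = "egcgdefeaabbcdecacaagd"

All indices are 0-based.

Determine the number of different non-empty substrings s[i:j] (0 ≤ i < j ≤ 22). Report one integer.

234

rank→(start, suffix):
  0 → (8, 'aabbcdecacaagd')
  1 → (18, 'aagd')
  2 → (9, 'abbcdecacaagd')
  3 → (16, 'acaagd')
  4 → (19, 'agd')
  5 → (10, 'bbcdecacaagd')
  6 → (11, 'bcdecacaagd')
  7 → (17, 'caagd')
  8 → (15, 'cacaagd')
  9 → (12, 'cdecacaagd')
  10 → (2, 'cgdefeaabbcdecacaagd')
  11 → (21, 'd')
  12 → (13, 'decacaagd')
  13 → (4, 'defeaabbcdecacaagd')
  14 → (7, 'eaabbcdecacaagd')
  15 → (14, 'ecacaagd')
  16 → (5, 'efeaabbcdecacaagd')
  17 → (0, 'egcgdefeaabbcdecacaagd')
  18 → (6, 'feaabbcdecacaagd')
  19 → (1, 'gcgdefeaabbcdecacaagd')
  20 → (20, 'gd')
  21 → (3, 'gdefeaabbcdecacaagd')

SA = [8, 18, 9, 16, 19, 10, 11, 17, 15, 12, 2, 21, 13, 4, 7, 14, 5, 0, 6, 1, 20, 3]
[i] adj suffixes → lcp
  [1] 8/18 → 2 ('aa')
  [2] 18/9 → 1 ('a')
  [3] 9/16 → 1 ('a')
  [4] 16/19 → 1 ('a')
  [5] 19/10 → 0 ('')
  [6] 10/11 → 1 ('b')
  [7] 11/17 → 0 ('')
  [8] 17/15 → 2 ('ca')
  [9] 15/12 → 1 ('c')
  [10] 12/2 → 1 ('c')
  [11] 2/21 → 0 ('')
  [12] 21/13 → 1 ('d')
  [13] 13/4 → 2 ('de')
  [14] 4/7 → 0 ('')
  [15] 7/14 → 1 ('e')
  [16] 14/5 → 1 ('e')
  [17] 5/0 → 1 ('e')
  [18] 0/6 → 0 ('')
  [19] 6/1 → 0 ('')
  [20] 1/20 → 1 ('g')
  [21] 20/3 → 2 ('gd')

n(n+1)/2 = 22·23/2 = 253
Σ LCP = 0 + 2 + 1 + 1 + 1 + 0 + 1 + 0 + 2 + 1 + 1 + 0 + 1 + 2 + 0 + 1 + 1 + 1 + 0 + 0 + 1 + 2 = 19
distinct = 253 − 19 = 234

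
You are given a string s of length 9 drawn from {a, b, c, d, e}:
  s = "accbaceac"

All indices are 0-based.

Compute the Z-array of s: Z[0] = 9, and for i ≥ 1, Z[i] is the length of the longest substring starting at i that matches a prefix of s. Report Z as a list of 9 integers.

Z[0]=9
i=1: i≥r, start 0; Z[1]=0
i=2: i≥r, start 0; Z[2]=0
i=3: i≥r, start 0; Z[3]=0
i=4: i≥r, start 0; Z[4]=2 extend→box=[4,6)
i=5: min(r-i=1, Z[1]=0)=0; Z[5]=0
i=6: i≥r, start 0; Z[6]=0
i=7: i≥r, start 0; Z[7]=2 extend→box=[7,9)
i=8: min(r-i=1, Z[1]=0)=0; Z[8]=0

[9, 0, 0, 0, 2, 0, 0, 2, 0]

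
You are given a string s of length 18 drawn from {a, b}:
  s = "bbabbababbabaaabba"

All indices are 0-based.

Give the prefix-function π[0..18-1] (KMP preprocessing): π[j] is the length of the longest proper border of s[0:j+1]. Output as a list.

[0, 1, 0, 1, 2, 3, 4, 0, 1, 2, 3, 4, 0, 0, 0, 1, 2, 3]

π[0] = 0
j=1 s[j]='b': π[1]=1 (border 'b')
j=2 s[j]='a': k: 1→0; π[2]=0 (border '')
j=3 s[j]='b': π[3]=1 (border 'b')
j=4 s[j]='b': π[4]=2 (border 'bb')
j=5 s[j]='a': π[5]=3 (border 'bba')
j=6 s[j]='b': π[6]=4 (border 'bbab')
j=7 s[j]='a': k: 4→1→0; π[7]=0 (border '')
j=8 s[j]='b': π[8]=1 (border 'b')
j=9 s[j]='b': π[9]=2 (border 'bb')
j=10 s[j]='a': π[10]=3 (border 'bba')
j=11 s[j]='b': π[11]=4 (border 'bbab')
j=12 s[j]='a': k: 4→1→0; π[12]=0 (border '')
j=13 s[j]='a': π[13]=0 (border '')
j=14 s[j]='a': π[14]=0 (border '')
j=15 s[j]='b': π[15]=1 (border 'b')
j=16 s[j]='b': π[16]=2 (border 'bb')
j=17 s[j]='a': π[17]=3 (border 'bba')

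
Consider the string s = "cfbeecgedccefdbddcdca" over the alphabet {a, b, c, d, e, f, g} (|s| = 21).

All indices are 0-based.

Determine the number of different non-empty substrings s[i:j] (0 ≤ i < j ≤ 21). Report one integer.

215

rank→(start, suffix):
  0 → (20, 'a')
  1 → (14, 'bddcdca')
  2 → (2, 'beecgedccefdbddcdca')
  3 → (19, 'ca')
  4 → (9, 'ccefdbddcdca')
  5 → (17, 'cdca')
  6 → (10, 'cefdbddcdca')
  7 → (0, 'cfbeecgedccefdbddcdca')
  8 → (5, 'cgedccefdbddcdca')
  9 → (13, 'dbddcdca')
  10 → (18, 'dca')
  11 → (8, 'dccefdbddcdca')
  12 → (16, 'dcdca')
  13 → (15, 'ddcdca')
  14 → (4, 'ecgedccefdbddcdca')
  15 → (7, 'edccefdbddcdca')
  16 → (3, 'eecgedccefdbddcdca')
  17 → (11, 'efdbddcdca')
  18 → (1, 'fbeecgedccefdbddcdca')
  19 → (12, 'fdbddcdca')
  20 → (6, 'gedccefdbddcdca')

SA = [20, 14, 2, 19, 9, 17, 10, 0, 5, 13, 18, 8, 16, 15, 4, 7, 3, 11, 1, 12, 6]
rank  pair      lcp
   1  s[20:],s[14:]  0  ''
   2  s[14:],s[2:]  1  'b'
   3  s[2:],s[19:]  0  ''
   4  s[19:],s[9:]  1  'c'
   5  s[9:],s[17:]  1  'c'
   6  s[17:],s[10:]  1  'c'
   7  s[10:],s[0:]  1  'c'
   8  s[0:],s[5:]  1  'c'
   9  s[5:],s[13:]  0  ''
  10  s[13:],s[18:]  1  'd'
  11  s[18:],s[8:]  2  'dc'
  12  s[8:],s[16:]  2  'dc'
  13  s[16:],s[15:]  1  'd'
  14  s[15:],s[4:]  0  ''
  15  s[4:],s[7:]  1  'e'
  16  s[7:],s[3:]  1  'e'
  17  s[3:],s[11:]  1  'e'
  18  s[11:],s[1:]  0  ''
  19  s[1:],s[12:]  1  'f'
  20  s[12:],s[6:]  0  ''

n(n+1)/2 = 21·22/2 = 231
Σ LCP = 0 + 0 + 1 + 0 + 1 + 1 + 1 + 1 + 1 + 0 + 1 + 2 + 2 + 1 + 0 + 1 + 1 + 1 + 0 + 1 + 0 = 16
distinct = 231 − 16 = 215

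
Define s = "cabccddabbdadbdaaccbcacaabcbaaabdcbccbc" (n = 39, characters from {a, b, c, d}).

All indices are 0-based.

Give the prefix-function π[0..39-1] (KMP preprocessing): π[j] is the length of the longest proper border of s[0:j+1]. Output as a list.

π[0] = 0
j=1 s[j]='a': π[1]=0 (border '')
j=2 s[j]='b': π[2]=0 (border '')
j=3 s[j]='c': π[3]=1 (border 'c')
j=4 s[j]='c': k: 1→0; π[4]=1 (border 'c')
j=5 s[j]='d': k: 1→0; π[5]=0 (border '')
j=6 s[j]='d': π[6]=0 (border '')
j=7 s[j]='a': π[7]=0 (border '')
j=8 s[j]='b': π[8]=0 (border '')
j=9 s[j]='b': π[9]=0 (border '')
j=10 s[j]='d': π[10]=0 (border '')
j=11 s[j]='a': π[11]=0 (border '')
j=12 s[j]='d': π[12]=0 (border '')
j=13 s[j]='b': π[13]=0 (border '')
j=14 s[j]='d': π[14]=0 (border '')
j=15 s[j]='a': π[15]=0 (border '')
j=16 s[j]='a': π[16]=0 (border '')
j=17 s[j]='c': π[17]=1 (border 'c')
j=18 s[j]='c': k: 1→0; π[18]=1 (border 'c')
j=19 s[j]='b': k: 1→0; π[19]=0 (border '')
j=20 s[j]='c': π[20]=1 (border 'c')
j=21 s[j]='a': π[21]=2 (border 'ca')
j=22 s[j]='c': k: 2→0; π[22]=1 (border 'c')
j=23 s[j]='a': π[23]=2 (border 'ca')
j=24 s[j]='a': k: 2→0; π[24]=0 (border '')
j=25 s[j]='b': π[25]=0 (border '')
j=26 s[j]='c': π[26]=1 (border 'c')
j=27 s[j]='b': k: 1→0; π[27]=0 (border '')
j=28 s[j]='a': π[28]=0 (border '')
j=29 s[j]='a': π[29]=0 (border '')
j=30 s[j]='a': π[30]=0 (border '')
j=31 s[j]='b': π[31]=0 (border '')
j=32 s[j]='d': π[32]=0 (border '')
j=33 s[j]='c': π[33]=1 (border 'c')
j=34 s[j]='b': k: 1→0; π[34]=0 (border '')
j=35 s[j]='c': π[35]=1 (border 'c')
j=36 s[j]='c': k: 1→0; π[36]=1 (border 'c')
j=37 s[j]='b': k: 1→0; π[37]=0 (border '')
j=38 s[j]='c': π[38]=1 (border 'c')

[0, 0, 0, 1, 1, 0, 0, 0, 0, 0, 0, 0, 0, 0, 0, 0, 0, 1, 1, 0, 1, 2, 1, 2, 0, 0, 1, 0, 0, 0, 0, 0, 0, 1, 0, 1, 1, 0, 1]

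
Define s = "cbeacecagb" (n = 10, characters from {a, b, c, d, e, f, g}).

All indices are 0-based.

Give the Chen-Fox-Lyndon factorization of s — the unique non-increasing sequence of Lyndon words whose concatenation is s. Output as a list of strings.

emit factor 1: 'c' (i=0, period=1)
emit factor 2: 'be' (i=1, period=2)
emit factor 3: 'acecagb' (i=3, period=7)

["c", "be", "acecagb"]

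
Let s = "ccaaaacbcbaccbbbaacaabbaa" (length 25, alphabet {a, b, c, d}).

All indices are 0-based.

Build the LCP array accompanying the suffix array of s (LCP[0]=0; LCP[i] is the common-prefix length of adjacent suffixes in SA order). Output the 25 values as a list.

[0, 1, 2, 3, 2, 2, 3, 1, 1, 2, 2, 0, 3, 2, 1, 4, 2, 1, 0, 3, 1, 2, 2, 1, 2]

rank | idx | suffix
   0 |  24 | a
   1 |  23 | aa
   2 |   2 | aaaacbcbaccbbbaacaabbaa
   3 |   3 | aaacbcbaccbbbaacaabbaa
   4 |  19 | aabbaa
   5 |  16 | aacaabbaa
   6 |   4 | aacbcbaccbbbaacaabbaa
   7 |  20 | abbaa
   8 |  17 | acaabbaa
   9 |   5 | acbcbaccbbbaacaabbaa
  10 |  10 | accbbbaacaabbaa
  11 |  22 | baa
  12 |  15 | baacaabbaa
  13 |   9 | baccbbbaacaabbaa
  14 |  21 | bbaa
  15 |  14 | bbaacaabbaa
  16 |  13 | bbbaacaabbaa
  17 |   7 | bcbaccbbbaacaabbaa
  18 |   1 | caaaacbcbaccbbbaacaabbaa
  19 |  18 | caabbaa
  20 |   8 | cbaccbbbaacaabbaa
  21 |  12 | cbbbaacaabbaa
  22 |   6 | cbcbaccbbbaacaabbaa
  23 |   0 | ccaaaacbcbaccbbbaacaabbaa
  24 |  11 | ccbbbaacaabbaa

SA = [24, 23, 2, 3, 19, 16, 4, 20, 17, 5, 10, 22, 15, 9, 21, 14, 13, 7, 1, 18, 8, 12, 6, 0, 11]
rank  pair      lcp
   1  s[24:],s[23:]  1  'a'
   2  s[23:],s[2:]  2  'aa'
   3  s[2:],s[3:]  3  'aaa'
   4  s[3:],s[19:]  2  'aa'
   5  s[19:],s[16:]  2  'aa'
   6  s[16:],s[4:]  3  'aac'
   7  s[4:],s[20:]  1  'a'
   8  s[20:],s[17:]  1  'a'
   9  s[17:],s[5:]  2  'ac'
  10  s[5:],s[10:]  2  'ac'
  11  s[10:],s[22:]  0  ''
  12  s[22:],s[15:]  3  'baa'
  13  s[15:],s[9:]  2  'ba'
  14  s[9:],s[21:]  1  'b'
  15  s[21:],s[14:]  4  'bbaa'
  16  s[14:],s[13:]  2  'bb'
  17  s[13:],s[7:]  1  'b'
  18  s[7:],s[1:]  0  ''
  19  s[1:],s[18:]  3  'caa'
  20  s[18:],s[8:]  1  'c'
  21  s[8:],s[12:]  2  'cb'
  22  s[12:],s[6:]  2  'cb'
  23  s[6:],s[0:]  1  'c'
  24  s[0:],s[11:]  2  'cc'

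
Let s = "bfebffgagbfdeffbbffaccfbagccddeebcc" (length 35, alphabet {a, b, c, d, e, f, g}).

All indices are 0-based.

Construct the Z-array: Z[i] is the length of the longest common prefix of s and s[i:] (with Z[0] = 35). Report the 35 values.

[35, 0, 0, 2, 0, 0, 0, 0, 0, 2, 0, 0, 0, 0, 0, 1, 2, 0, 0, 0, 0, 0, 0, 1, 0, 0, 0, 0, 0, 0, 0, 0, 1, 0, 0]

Z[0]=35
i=1: outside box; Z[1]=0
i=2: outside box; Z[2]=0
i=3: outside box; Z[3]=2 extend→box=[3,5)
i=4: min(r-i=1, Z[1]=0)=0; Z[4]=0
i=5: outside box; Z[5]=0
i=6: outside box; Z[6]=0
i=7: outside box; Z[7]=0
i=8: outside box; Z[8]=0
i=9: outside box; Z[9]=2 extend→box=[9,11)
i=10: min(r-i=1, Z[1]=0)=0; Z[10]=0
i=11: outside box; Z[11]=0
i=12: outside box; Z[12]=0
i=13: outside box; Z[13]=0
i=14: outside box; Z[14]=0
i=15: outside box; Z[15]=1 extend→box=[15,16)
i=16: outside box; Z[16]=2 extend→box=[16,18)
i=17: min(r-i=1, Z[1]=0)=0; Z[17]=0
i=18: outside box; Z[18]=0
i=19: outside box; Z[19]=0
i=20: outside box; Z[20]=0
i=21: outside box; Z[21]=0
i=22: outside box; Z[22]=0
i=23: outside box; Z[23]=1 extend→box=[23,24)
i=24: outside box; Z[24]=0
i=25: outside box; Z[25]=0
i=26: outside box; Z[26]=0
i=27: outside box; Z[27]=0
i=28: outside box; Z[28]=0
i=29: outside box; Z[29]=0
i=30: outside box; Z[30]=0
i=31: outside box; Z[31]=0
i=32: outside box; Z[32]=1 extend→box=[32,33)
i=33: outside box; Z[33]=0
i=34: outside box; Z[34]=0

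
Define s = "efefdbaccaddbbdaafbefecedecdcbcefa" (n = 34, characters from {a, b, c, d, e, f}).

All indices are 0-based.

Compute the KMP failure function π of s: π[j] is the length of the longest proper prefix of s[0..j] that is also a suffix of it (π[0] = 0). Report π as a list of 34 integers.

π[0] = 0
j=1 s[j]='f': π[1]=0 (border '')
j=2 s[j]='e': π[2]=1 (border 'e')
j=3 s[j]='f': π[3]=2 (border 'ef')
j=4 s[j]='d': k: 2→0; π[4]=0 (border '')
j=5 s[j]='b': π[5]=0 (border '')
j=6 s[j]='a': π[6]=0 (border '')
j=7 s[j]='c': π[7]=0 (border '')
j=8 s[j]='c': π[8]=0 (border '')
j=9 s[j]='a': π[9]=0 (border '')
j=10 s[j]='d': π[10]=0 (border '')
j=11 s[j]='d': π[11]=0 (border '')
j=12 s[j]='b': π[12]=0 (border '')
j=13 s[j]='b': π[13]=0 (border '')
j=14 s[j]='d': π[14]=0 (border '')
j=15 s[j]='a': π[15]=0 (border '')
j=16 s[j]='a': π[16]=0 (border '')
j=17 s[j]='f': π[17]=0 (border '')
j=18 s[j]='b': π[18]=0 (border '')
j=19 s[j]='e': π[19]=1 (border 'e')
j=20 s[j]='f': π[20]=2 (border 'ef')
j=21 s[j]='e': π[21]=3 (border 'efe')
j=22 s[j]='c': k: 3→1→0; π[22]=0 (border '')
j=23 s[j]='e': π[23]=1 (border 'e')
j=24 s[j]='d': k: 1→0; π[24]=0 (border '')
j=25 s[j]='e': π[25]=1 (border 'e')
j=26 s[j]='c': k: 1→0; π[26]=0 (border '')
j=27 s[j]='d': π[27]=0 (border '')
j=28 s[j]='c': π[28]=0 (border '')
j=29 s[j]='b': π[29]=0 (border '')
j=30 s[j]='c': π[30]=0 (border '')
j=31 s[j]='e': π[31]=1 (border 'e')
j=32 s[j]='f': π[32]=2 (border 'ef')
j=33 s[j]='a': k: 2→0; π[33]=0 (border '')

[0, 0, 1, 2, 0, 0, 0, 0, 0, 0, 0, 0, 0, 0, 0, 0, 0, 0, 0, 1, 2, 3, 0, 1, 0, 1, 0, 0, 0, 0, 0, 1, 2, 0]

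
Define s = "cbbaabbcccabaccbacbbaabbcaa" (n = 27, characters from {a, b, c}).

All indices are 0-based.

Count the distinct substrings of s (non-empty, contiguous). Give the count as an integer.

315

rank→(start, suffix):
  0 → (26, 'a')
  1 → (25, 'aa')
  2 → (20, 'aabbcaa')
  3 → (3, 'aabbcccabaccbacbbaabbcaa')
  4 → (10, 'abaccbacbbaabbcaa')
  5 → (21, 'abbcaa')
  6 → (4, 'abbcccabaccbacbbaabbcaa')
  7 → (16, 'acbbaabbcaa')
  8 → (12, 'accbacbbaabbcaa')
  9 → (19, 'baabbcaa')
  10 → (2, 'baabbcccabaccbacbbaabbcaa')
  11 → (15, 'bacbbaabbcaa')
  12 → (11, 'baccbacbbaabbcaa')
  13 → (18, 'bbaabbcaa')
  14 → (1, 'bbaabbcccabaccbacbbaabbcaa')
  15 → (22, 'bbcaa')
  16 → (5, 'bbcccabaccbacbbaabbcaa')
  17 → (23, 'bcaa')
  18 → (6, 'bcccabaccbacbbaabbcaa')
  19 → (24, 'caa')
  20 → (9, 'cabaccbacbbaabbcaa')
  21 → (14, 'cbacbbaabbcaa')
  22 → (17, 'cbbaabbcaa')
  23 → (0, 'cbbaabbcccabaccbacbbaabbcaa')
  24 → (8, 'ccabaccbacbbaabbcaa')
  25 → (13, 'ccbacbbaabbcaa')
  26 → (7, 'cccabaccbacbbaabbcaa')

SA = [26, 25, 20, 3, 10, 21, 4, 16, 12, 19, 2, 15, 11, 18, 1, 22, 5, 23, 6, 24, 9, 14, 17, 0, 8, 13, 7]
[i] adj suffixes → lcp
  [1] 26/25 → 1 ('a')
  [2] 25/20 → 2 ('aa')
  [3] 20/3 → 5 ('aabbc')
  [4] 3/10 → 1 ('a')
  [5] 10/21 → 2 ('ab')
  [6] 21/4 → 4 ('abbc')
  [7] 4/16 → 1 ('a')
  [8] 16/12 → 2 ('ac')
  [9] 12/19 → 0 ('')
  [10] 19/2 → 6 ('baabbc')
  [11] 2/15 → 2 ('ba')
  [12] 15/11 → 3 ('bac')
  [13] 11/18 → 1 ('b')
  [14] 18/1 → 7 ('bbaabbc')
  [15] 1/22 → 2 ('bb')
  [16] 22/5 → 3 ('bbc')
  [17] 5/23 → 1 ('b')
  [18] 23/6 → 2 ('bc')
  [19] 6/24 → 0 ('')
  [20] 24/9 → 2 ('ca')
  [21] 9/14 → 1 ('c')
  [22] 14/17 → 2 ('cb')
  [23] 17/0 → 8 ('cbbaabbc')
  [24] 0/8 → 1 ('c')
  [25] 8/13 → 2 ('cc')
  [26] 13/7 → 2 ('cc')

n(n+1)/2 = 27·28/2 = 378
Σ LCP = 0 + 1 + 2 + 5 + 1 + 2 + 4 + 1 + 2 + 0 + 6 + 2 + 3 + 1 + 7 + 2 + 3 + 1 + 2 + 0 + 2 + 1 + 2 + 8 + 1 + 2 + 2 = 63
distinct = 378 − 63 = 315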